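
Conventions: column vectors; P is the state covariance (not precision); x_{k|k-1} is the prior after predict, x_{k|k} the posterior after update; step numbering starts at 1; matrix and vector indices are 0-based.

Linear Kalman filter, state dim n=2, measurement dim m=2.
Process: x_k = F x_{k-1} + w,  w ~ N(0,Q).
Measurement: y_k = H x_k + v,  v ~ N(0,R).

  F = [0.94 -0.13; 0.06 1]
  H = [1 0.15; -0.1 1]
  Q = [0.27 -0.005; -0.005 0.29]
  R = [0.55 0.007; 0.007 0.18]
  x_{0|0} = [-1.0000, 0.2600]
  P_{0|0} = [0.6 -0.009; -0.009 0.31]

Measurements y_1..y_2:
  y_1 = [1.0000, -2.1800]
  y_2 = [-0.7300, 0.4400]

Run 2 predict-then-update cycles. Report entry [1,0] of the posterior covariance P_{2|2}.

P_post[1,0] = 0.0133

step 1: x^-=[-0.9738, 0.2000]  P^-=[0.8076 -0.0198; -0.0198 0.6011]  S=[1.3652 -0.0031; -0.0031 0.7931]  K=[0.5891 -0.1245; 0.0533 0.7606]  nu=[1.9438, -2.4774]  x^+=[0.4798, -1.5807]  P^+=[0.3211 0.0138; 0.0138 0.1387]
step 2: x^-=[0.6565, -1.5519]  P^-=[0.5527 0.0080; 0.0080 0.4315]  S=[1.1148 0.0243; 0.0243 0.6154]  K=[0.4989 -0.0966; 0.0500 0.6979]  nu=[-1.1537, 2.0576]  x^+=[-0.1178, -0.1737]  P^+=[0.2717 0.0133; 0.0133 0.1273]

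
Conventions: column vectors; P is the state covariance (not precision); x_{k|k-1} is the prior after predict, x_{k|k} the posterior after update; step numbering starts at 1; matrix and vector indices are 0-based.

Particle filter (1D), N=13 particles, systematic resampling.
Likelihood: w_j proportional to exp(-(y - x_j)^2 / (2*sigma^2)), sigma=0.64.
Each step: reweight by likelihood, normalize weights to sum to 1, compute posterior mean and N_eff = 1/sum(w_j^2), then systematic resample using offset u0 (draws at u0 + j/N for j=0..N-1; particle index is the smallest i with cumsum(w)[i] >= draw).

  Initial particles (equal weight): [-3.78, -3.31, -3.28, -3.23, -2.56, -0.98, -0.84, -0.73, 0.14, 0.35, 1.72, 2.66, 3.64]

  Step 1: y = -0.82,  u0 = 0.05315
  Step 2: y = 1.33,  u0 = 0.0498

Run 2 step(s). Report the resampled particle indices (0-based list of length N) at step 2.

resampled_idx = [8, 11, 11, 11, 11, 12, 12, 12, 12, 12, 12, 12, 12]

step 1: w=[0.0000, 0.0001, 0.0002, 0.0002, 0.0071, 0.2770, 0.2857, 0.2830, 0.0928, 0.0537, 0.0001, 0.0000, 0.0000]  mean=-0.7061  Neff=4.0002  idx=[5, 5, 5, 5, 6, 6, 6, 7, 7, 7, 7, 8, 9]
step 2: w=[0.0028, 0.0028, 0.0028, 0.0028, 0.0061, 0.0061, 0.0061, 0.0107, 0.0107, 0.0107, 0.0107, 0.3380, 0.5896]  mean=0.1960  Neff=2.1622  idx=[8, 11, 11, 11, 11, 12, 12, 12, 12, 12, 12, 12, 12]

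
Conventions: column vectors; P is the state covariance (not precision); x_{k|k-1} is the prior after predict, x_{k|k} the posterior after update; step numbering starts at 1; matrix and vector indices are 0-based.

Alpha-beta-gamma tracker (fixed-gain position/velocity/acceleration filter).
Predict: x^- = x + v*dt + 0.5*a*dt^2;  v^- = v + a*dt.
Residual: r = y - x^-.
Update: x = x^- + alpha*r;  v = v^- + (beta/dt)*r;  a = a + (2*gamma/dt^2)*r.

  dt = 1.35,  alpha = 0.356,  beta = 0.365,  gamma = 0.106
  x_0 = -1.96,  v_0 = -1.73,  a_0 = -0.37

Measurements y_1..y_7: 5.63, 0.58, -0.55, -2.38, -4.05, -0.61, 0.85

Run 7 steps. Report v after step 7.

v_post = -1.6502

step 1: x_pred=-4.6327  r=10.2627  x^+=-0.9792  v^+=0.5452  a^+=0.8238
step 2: x_pred=0.5076  r=0.0724  x^+=0.5334  v^+=1.6769  a^+=0.8322
step 3: x_pred=3.5556  r=-4.1056  x^+=2.0940  v^+=1.6904  a^+=0.3546
step 4: x_pred=4.6992  r=-7.0792  x^+=2.1790  v^+=0.2552  a^+=-0.4688
step 5: x_pred=2.0962  r=-6.1462  x^+=-0.0918  v^+=-2.0395  a^+=-1.1838
step 6: x_pred=-3.9239  r=3.3139  x^+=-2.7442  v^+=-2.7417  a^+=-0.7983
step 7: x_pred=-7.1728  r=8.0228  x^+=-4.3167  v^+=-1.6502  a^+=0.1349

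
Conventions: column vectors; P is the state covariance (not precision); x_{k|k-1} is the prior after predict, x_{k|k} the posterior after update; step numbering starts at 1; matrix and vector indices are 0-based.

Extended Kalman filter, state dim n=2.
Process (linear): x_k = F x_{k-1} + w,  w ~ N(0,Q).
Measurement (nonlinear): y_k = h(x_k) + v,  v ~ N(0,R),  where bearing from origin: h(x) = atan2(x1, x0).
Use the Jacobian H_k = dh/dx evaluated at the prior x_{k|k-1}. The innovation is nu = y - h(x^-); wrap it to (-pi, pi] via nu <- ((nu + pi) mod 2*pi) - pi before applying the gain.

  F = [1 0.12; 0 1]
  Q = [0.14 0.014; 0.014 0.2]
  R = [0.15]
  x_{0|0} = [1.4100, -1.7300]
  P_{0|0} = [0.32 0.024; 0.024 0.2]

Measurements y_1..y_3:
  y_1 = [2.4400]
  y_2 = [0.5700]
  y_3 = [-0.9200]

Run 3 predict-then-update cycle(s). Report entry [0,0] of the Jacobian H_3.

H_jac[0,0] = 0.2529

step 1: x^-=[1.2024, -1.7300]  P^-=[0.4686 0.0620; 0.0620 0.4000]  H_jac=[0.3898 0.2709]  S=[0.2636]  K=[0.7565; 0.5027]  nu=[-2.8798]  x^+=[-0.9763, -3.1776]  P^+=[0.3177 -0.0383; -0.0383 0.3334]
step 2: x^-=[-1.3576, -3.1776]  P^-=[0.4534 0.0157; 0.0157 0.5334]  H_jac=[0.2661 -0.1137]  S=[0.1881]  K=[0.6321; -0.3002]  nu=[2.5446]  x^+=[0.2508, -3.9415]  P^+=[0.3782 0.0514; 0.0514 0.5164]
step 3: x^-=[-0.2222, -3.9415]  P^-=[0.5380 0.1274; 0.1274 0.7164]  H_jac=[0.2529 -0.0143]  S=[0.1836]  K=[0.7311; 0.1198]  nu=[0.7071]  x^+=[0.2948, -3.8567]  P^+=[0.4399 0.1113; 0.1113 0.7138]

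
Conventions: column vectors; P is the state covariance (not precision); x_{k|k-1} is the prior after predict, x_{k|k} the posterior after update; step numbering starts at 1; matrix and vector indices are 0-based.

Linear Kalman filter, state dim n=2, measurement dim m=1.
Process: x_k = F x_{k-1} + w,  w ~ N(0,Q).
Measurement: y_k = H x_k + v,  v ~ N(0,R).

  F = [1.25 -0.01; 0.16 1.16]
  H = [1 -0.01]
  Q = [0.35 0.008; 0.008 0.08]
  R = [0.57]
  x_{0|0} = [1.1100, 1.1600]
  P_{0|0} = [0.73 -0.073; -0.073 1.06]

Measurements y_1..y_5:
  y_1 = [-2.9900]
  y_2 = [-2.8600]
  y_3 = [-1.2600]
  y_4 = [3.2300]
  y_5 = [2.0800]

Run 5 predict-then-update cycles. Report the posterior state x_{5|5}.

step 1: x^-=[1.3759, 1.5232]  P^-=[1.4926 0.0360; 0.0360 1.4979]  S=[2.0620]  K=[0.7237; 0.0102]  nu=[-4.3507]  x^+=[-1.7725, 1.4789]  P^+=[0.4127 0.0208; 0.0208 1.4977]
step 2: x^-=[-2.2305, 1.4319]  P^-=[0.9945 0.1033; 0.1033 2.1136]  S=[1.5626]  K=[0.6358; 0.0526]  nu=[-0.6152]  x^+=[-2.6216, 1.3996]  P^+=[0.3629 0.0511; 0.0511 2.1093]
step 3: x^-=[-3.2910, 1.2041]  P^-=[0.9160 0.1301; 0.1301 2.9465]  S=[1.4836]  K=[0.6165; 0.0678]  nu=[2.0430]  x^+=[-2.0315, 1.3426]  P^+=[0.3521 0.0680; 0.0680 2.9397]
step 4: x^-=[-2.5528, 1.2324]  P^-=[0.8987 0.1429; 0.1429 4.0699]  S=[1.4663]  K=[0.6120; 0.0697]  nu=[5.7951]  x^+=[0.9936, 1.6362]  P^+=[0.3496 0.0803; 0.0803 4.0628]
step 5: x^-=[1.2256, 2.0569]  P^-=[0.8947 0.1472; 0.1472 5.5856]  S=[1.4623]  K=[0.6108; 0.0624]  nu=[0.8750]  x^+=[1.7600, 2.1115]  P^+=[0.3491 0.0914; 0.0914 5.5799]

x_post = [1.7600, 2.1115]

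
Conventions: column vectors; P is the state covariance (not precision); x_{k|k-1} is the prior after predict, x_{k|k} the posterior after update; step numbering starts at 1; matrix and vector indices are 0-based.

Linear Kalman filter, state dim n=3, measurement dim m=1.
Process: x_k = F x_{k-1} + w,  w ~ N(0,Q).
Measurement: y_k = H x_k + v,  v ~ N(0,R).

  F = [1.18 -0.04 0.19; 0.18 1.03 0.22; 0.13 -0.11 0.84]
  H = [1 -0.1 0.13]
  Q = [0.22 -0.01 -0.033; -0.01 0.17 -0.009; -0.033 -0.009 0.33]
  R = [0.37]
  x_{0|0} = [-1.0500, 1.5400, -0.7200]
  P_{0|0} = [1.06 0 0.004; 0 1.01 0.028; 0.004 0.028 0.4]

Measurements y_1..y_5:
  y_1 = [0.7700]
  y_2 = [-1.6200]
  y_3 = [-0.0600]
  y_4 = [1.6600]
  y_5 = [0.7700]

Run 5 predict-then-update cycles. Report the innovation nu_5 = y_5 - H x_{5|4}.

step 1: x^-=[-1.4374, 1.2388, -0.9107]  P^-=[1.7134 0.1967 0.2004; 0.1967 1.3082 -0.0004; 0.2004 -0.0004 0.6381]  S=[2.1200]  K=[0.8112; 0.0310; 0.1337]  nu=[2.4497]  x^+=[0.5498, 1.3148, -0.5832]  P^+=[0.3183 0.1433 -0.0295; 0.1433 1.3062 -0.0092; -0.0295 -0.0092 0.6002]
step 2: x^-=[0.4853, 1.3249, -0.5631]  P^-=[0.6604 0.1916 0.0686; 0.1916 1.6417 -0.0353; 0.0686 -0.0353 0.7658]  S=[1.0401]  K=[0.6250; 0.0220; 0.1650]  nu=[-1.8996]  x^+=[-0.7020, 1.2832, -0.8766]  P^+=[0.2540 0.1773 -0.0387; 0.1773 1.6412 -0.0391; -0.0387 -0.0391 0.7375]
step 3: x^-=[-1.0462, 1.0024, -0.9687]  P^-=[0.5694 0.2027 0.0697; 0.2027 2.0000 -0.0723; 0.0697 -0.0723 0.8682]  S=[0.9536]  K=[0.5854; -0.0070; 0.1991]  nu=[1.2124]  x^+=[-0.3365, 0.9940, -0.7273]  P^+=[0.2426 0.2066 -0.0414; 0.2066 2.0000 -0.0710; -0.0414 -0.0710 0.8304]
step 4: x^-=[-0.5750, 0.8032, -0.7640]  P^-=[0.5541 0.2181 0.0795; 0.2181 2.3810 -0.1200; 0.0795 -0.1200 0.9424]  S=[0.9440]  K=[0.5748; -0.0377; 0.2267]  nu=[2.4146]  x^+=[0.8129, 0.7121, -0.2166]  P^+=[0.2422 0.2386 -0.0435; 0.2386 2.3797 -0.1120; -0.0435 -0.1120 0.8939]
step 5: x^-=[0.8896, 0.8321, -0.1546]  P^-=[0.5530 0.2353 0.0870; 0.2353 2.7800 -0.1825; 0.0870 -0.1825 0.9980]  S=[0.9479]  K=[0.5704; -0.0701; 0.2479]  nu=[-0.0163]  x^+=[0.8803, 0.8332, -0.1587]  P^+=[0.2445 0.2732 -0.0471; 0.2732 2.7753 -0.1660; -0.0471 -0.1660 0.9398]

innov = [-0.0163]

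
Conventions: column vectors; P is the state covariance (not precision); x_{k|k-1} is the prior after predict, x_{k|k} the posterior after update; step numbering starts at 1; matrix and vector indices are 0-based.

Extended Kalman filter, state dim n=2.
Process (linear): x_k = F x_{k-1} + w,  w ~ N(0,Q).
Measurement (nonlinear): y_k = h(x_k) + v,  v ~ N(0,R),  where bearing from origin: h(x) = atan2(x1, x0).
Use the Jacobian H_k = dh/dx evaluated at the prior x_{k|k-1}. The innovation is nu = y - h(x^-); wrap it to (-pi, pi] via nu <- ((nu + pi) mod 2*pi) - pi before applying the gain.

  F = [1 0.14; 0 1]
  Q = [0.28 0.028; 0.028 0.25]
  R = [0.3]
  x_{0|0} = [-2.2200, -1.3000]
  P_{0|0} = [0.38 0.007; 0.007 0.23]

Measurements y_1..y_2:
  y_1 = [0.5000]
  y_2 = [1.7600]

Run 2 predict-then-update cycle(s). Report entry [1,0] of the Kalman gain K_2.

K[1,0] = -0.5700

step 1: x^-=[-2.4020, -1.3000]  P^-=[0.6665 0.0672; 0.0672 0.4800]  H_jac=[0.1743 -0.3220]  S=[0.3625]  K=[0.2607; -0.3941]  nu=[-3.1377]  x^+=[-3.2201, -0.0634]  P^+=[0.6418 0.1044; 0.1044 0.4237]
step 2: x^-=[-3.2290, -0.0634]  P^-=[0.9594 0.1918; 0.1918 0.6737]  H_jac=[0.0061 -0.3096]  S=[0.3639]  K=[-0.1471; -0.5700]  nu=[-1.4012]  x^+=[-3.0228, 0.7352]  P^+=[0.9515 0.1613; 0.1613 0.5555]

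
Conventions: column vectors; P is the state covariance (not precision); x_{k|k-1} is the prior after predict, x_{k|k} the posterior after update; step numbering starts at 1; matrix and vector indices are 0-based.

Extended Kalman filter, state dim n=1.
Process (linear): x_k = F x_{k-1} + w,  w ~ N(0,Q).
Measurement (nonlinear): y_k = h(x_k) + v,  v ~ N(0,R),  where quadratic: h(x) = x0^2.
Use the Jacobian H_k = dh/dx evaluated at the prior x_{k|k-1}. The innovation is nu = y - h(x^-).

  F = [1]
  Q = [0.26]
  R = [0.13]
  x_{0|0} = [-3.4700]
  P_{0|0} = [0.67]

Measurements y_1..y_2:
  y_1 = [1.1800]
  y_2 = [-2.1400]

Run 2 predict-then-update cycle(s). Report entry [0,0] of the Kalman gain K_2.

K[0,0] = -0.2532

step 1: x^-=[-3.4700]  P^-=[0.9300]  H_jac=[-6.9400]  S=[44.9221]  K=[-0.1437]  nu=[-10.8609]  x^+=[-1.9096]  P^+=[0.0027]
step 2: x^-=[-1.9096]  P^-=[0.2627]  H_jac=[-3.8191]  S=[3.9615]  K=[-0.2532]  nu=[-5.7864]  x^+=[-0.4442]  P^+=[0.0086]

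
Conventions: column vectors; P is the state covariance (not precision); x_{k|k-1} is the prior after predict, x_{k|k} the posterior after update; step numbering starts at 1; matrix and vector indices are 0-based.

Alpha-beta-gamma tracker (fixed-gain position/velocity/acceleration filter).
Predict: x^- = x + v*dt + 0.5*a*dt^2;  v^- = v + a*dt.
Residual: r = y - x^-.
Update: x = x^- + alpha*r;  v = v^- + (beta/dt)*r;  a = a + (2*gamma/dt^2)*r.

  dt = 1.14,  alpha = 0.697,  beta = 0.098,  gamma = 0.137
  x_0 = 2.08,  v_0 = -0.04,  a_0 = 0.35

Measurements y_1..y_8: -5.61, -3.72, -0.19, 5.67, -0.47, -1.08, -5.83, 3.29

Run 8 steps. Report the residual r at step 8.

step 1: x_pred=2.2618  r=-7.8718  x^+=-3.2248  v^+=-0.3177  a^+=-1.3097
step 2: x_pred=-4.4380  r=0.7180  x^+=-3.9376  v^+=-1.7490  a^+=-1.1583
step 3: x_pred=-6.6840  r=6.4940  x^+=-2.1577  v^+=-2.5111  a^+=0.2109
step 4: x_pred=-4.8834  r=10.5534  x^+=2.4723  v^+=-1.3635  a^+=2.4359
step 5: x_pred=2.5008  r=-2.9708  x^+=0.4302  v^+=1.1580  a^+=1.8096
step 6: x_pred=2.9262  r=-4.0062  x^+=0.1339  v^+=2.8766  a^+=0.9649
step 7: x_pred=4.0402  r=-9.8702  x^+=-2.8393  v^+=3.1281  a^+=-1.1160
step 8: x_pred=0.0015  r=3.2885  x^+=2.2936  v^+=2.1385  a^+=-0.4227

resid = 3.2885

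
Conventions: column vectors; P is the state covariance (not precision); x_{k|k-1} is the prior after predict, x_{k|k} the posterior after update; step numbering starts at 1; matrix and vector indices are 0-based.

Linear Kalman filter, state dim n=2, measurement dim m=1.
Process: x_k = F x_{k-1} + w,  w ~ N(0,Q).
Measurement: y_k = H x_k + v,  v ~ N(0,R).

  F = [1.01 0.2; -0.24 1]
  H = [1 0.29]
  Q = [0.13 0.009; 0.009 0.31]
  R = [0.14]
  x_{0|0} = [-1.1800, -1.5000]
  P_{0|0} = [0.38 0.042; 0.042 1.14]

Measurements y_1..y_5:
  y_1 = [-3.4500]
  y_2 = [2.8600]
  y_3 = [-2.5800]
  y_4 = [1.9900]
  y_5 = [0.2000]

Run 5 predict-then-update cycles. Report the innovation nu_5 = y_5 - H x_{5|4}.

innov = [-1.4411]

step 1: x^-=[-1.4918, -1.2168]  P^-=[0.5802 0.1853; 0.1853 1.4517]  S=[0.9498]  K=[0.6675; 0.6384]  nu=[-1.6053]  x^+=[-2.5633, -2.2416]  P^+=[0.1571 -0.2194; -0.2194 1.0647]
step 2: x^-=[-3.0373, -1.6264]  P^-=[0.2442 -0.0272; -0.0272 1.4890]  S=[0.4936]  K=[0.4787; 0.8197]  nu=[6.3689]  x^+=[0.0114, 3.5942]  P^+=[0.1311 -0.2209; -0.2209 1.1574]
step 3: x^-=[0.7304, 3.5915]  P^-=[0.2208 -0.0038; -0.0038 1.5809]  S=[0.4915]  K=[0.4469; 0.9251]  nu=[-4.3519]  x^+=[-1.2145, -0.4343]  P^+=[0.1226 -0.2070; -0.2070 1.1603]
step 4: x^-=[-1.3135, -0.1428]  P^-=[0.2178 0.0122; 0.0122 1.5767]  S=[0.4975]  K=[0.4450; 0.9436]  nu=[3.3449]  x^+=[0.1749, 3.0135]  P^+=[0.1193 -0.1967; -0.1967 1.1337]
step 5: x^-=[0.7793, 2.9715]  P^-=[0.2176 0.0176; 0.0176 1.5450]  S=[0.4978]  K=[0.4475; 0.9355]  nu=[-1.4411]  x^+=[0.1345, 1.6234]  P^+=[0.1180 -0.1908; -0.1908 1.1094]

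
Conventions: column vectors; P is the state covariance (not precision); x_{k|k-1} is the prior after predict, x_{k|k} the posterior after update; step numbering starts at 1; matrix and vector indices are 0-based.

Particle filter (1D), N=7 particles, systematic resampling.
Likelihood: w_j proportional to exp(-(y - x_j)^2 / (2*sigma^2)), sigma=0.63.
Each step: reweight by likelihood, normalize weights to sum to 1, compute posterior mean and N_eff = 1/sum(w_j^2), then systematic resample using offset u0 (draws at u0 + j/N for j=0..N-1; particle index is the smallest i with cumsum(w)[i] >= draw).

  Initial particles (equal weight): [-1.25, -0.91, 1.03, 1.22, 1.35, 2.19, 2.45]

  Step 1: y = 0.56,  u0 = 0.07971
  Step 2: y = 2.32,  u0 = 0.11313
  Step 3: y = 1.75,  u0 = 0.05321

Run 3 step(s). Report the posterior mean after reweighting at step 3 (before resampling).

step 1: w=[0.0084, 0.0343, 0.3946, 0.3011, 0.2375, 0.0183, 0.0058]  mean=1.1071  Neff=3.2851  idx=[2, 2, 2, 3, 3, 4, 4]
step 2: w=[0.0868, 0.0868, 0.0868, 0.1538, 0.1538, 0.2159, 0.2159]  mean=1.2267  Neff=6.1276  idx=[1, 2, 3, 4, 5, 6, 6]
step 3: w=[0.1063, 0.1063, 0.1433, 0.1433, 0.1669, 0.1669, 0.1669]  mean=1.2447  Neff=6.7902  idx=[0, 1, 2, 3, 4, 5, 6]

post_mean = 1.2447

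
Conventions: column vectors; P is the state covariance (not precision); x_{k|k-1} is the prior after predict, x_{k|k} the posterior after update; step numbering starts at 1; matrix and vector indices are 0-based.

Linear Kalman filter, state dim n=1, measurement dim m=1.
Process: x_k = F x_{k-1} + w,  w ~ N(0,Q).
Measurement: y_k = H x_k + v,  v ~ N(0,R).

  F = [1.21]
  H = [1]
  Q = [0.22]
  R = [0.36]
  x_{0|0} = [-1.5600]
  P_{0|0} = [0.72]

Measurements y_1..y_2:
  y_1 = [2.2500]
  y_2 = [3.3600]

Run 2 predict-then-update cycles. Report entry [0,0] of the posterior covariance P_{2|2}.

step 1: x^-=[-1.8876]  P^-=[1.2742]  S=[1.6342]  K=[0.7797]  nu=[4.1376]  x^+=[1.3385]  P^+=[0.2807]
step 2: x^-=[1.6196]  P^-=[0.6310]  S=[0.9910]  K=[0.6367]  nu=[1.7404]  x^+=[2.7277]  P^+=[0.2292]

P_post[0,0] = 0.2292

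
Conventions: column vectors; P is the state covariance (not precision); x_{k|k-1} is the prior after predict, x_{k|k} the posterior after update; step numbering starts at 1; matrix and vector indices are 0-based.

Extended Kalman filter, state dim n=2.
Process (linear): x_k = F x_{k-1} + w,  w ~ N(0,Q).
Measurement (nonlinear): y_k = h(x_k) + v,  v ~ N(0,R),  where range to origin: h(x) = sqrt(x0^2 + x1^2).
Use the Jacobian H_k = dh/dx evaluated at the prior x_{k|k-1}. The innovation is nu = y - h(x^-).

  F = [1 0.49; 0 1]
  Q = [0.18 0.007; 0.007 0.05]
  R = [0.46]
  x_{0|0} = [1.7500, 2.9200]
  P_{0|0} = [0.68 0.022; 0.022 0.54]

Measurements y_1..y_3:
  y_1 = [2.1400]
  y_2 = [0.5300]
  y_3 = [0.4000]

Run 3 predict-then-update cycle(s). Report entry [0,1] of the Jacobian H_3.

step 1: x^-=[3.1808, 2.9200]  P^-=[1.0112 0.2936; 0.2936 0.5900]  H_jac=[0.7367 0.6763]  S=[1.5711]  K=[0.6005; 0.3916]  nu=[-2.1779]  x^+=[1.8730, 2.0671]  P^+=[0.4446 -0.0759; -0.0759 0.3490]
step 2: x^-=[2.8858, 2.0671]  P^-=[0.6341 0.1021; 0.1021 0.3990]  H_jac=[0.8130 0.5823]  S=[1.1111]  K=[0.5175; 0.2839]  nu=[-3.0198]  x^+=[1.3232, 1.2099]  P^+=[0.3366 -0.0611; -0.0611 0.3095]
step 3: x^-=[1.9160, 1.2099]  P^-=[0.5310 0.0976; 0.0976 0.3595]  H_jac=[0.8455 0.5339]  S=[1.0302]  K=[0.4864; 0.2664]  nu=[-1.8660]  x^+=[1.0084, 0.7127]  P^+=[0.2873 -0.0359; -0.0359 0.2864]

H_jac[0,1] = 0.5339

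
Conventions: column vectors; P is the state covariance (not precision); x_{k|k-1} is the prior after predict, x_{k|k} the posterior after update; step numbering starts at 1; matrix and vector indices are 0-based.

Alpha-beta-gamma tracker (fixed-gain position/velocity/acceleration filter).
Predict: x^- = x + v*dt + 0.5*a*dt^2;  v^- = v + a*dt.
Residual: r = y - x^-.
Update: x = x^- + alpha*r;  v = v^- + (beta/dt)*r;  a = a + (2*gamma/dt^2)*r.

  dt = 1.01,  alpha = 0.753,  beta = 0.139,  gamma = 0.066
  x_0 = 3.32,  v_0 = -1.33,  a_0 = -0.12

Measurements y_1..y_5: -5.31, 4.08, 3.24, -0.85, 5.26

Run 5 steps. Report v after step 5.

step 1: x_pred=1.9155  r=-7.2255  x^+=-3.5253  v^+=-2.4456  a^+=-1.0550
step 2: x_pred=-6.5334  r=10.6134  x^+=1.4585  v^+=-2.0505  a^+=0.3184
step 3: x_pred=-0.4501  r=3.6901  x^+=2.3285  v^+=-1.2210  a^+=0.7959
step 4: x_pred=1.5012  r=-2.3512  x^+=-0.2692  v^+=-0.7408  a^+=0.4916
step 5: x_pred=-0.7667  r=6.0267  x^+=3.7714  v^+=0.5852  a^+=1.2715

v_post = 0.5852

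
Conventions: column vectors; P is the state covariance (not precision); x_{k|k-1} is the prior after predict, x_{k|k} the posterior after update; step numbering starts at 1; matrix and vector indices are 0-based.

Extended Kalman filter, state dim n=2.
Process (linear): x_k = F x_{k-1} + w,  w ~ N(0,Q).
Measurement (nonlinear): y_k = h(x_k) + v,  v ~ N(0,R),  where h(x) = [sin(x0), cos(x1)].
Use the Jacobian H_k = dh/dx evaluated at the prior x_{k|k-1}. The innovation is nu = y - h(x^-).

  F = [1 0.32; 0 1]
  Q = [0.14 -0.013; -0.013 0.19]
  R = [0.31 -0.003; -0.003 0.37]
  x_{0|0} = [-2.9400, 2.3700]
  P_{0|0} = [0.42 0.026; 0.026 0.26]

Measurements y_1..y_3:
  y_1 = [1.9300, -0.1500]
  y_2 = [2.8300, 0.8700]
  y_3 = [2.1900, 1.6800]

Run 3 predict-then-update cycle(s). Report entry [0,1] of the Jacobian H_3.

H_jac[0,1] = 0.0000

step 1: x^-=[-2.1816, 2.3700]  P^-=[0.6033 0.0962; 0.0962 0.4500]  H_jac=[-0.5735 0.0000; 0.0000 -0.6973]  S=[0.5084 0.0355; 0.0355 0.5888]  K=[-0.6754 -0.0732; -0.0716 -0.5286]  nu=[2.7492, 0.5668]  x^+=[-4.0799, 1.8734]  P^+=[0.3647 0.0360; 0.0360 0.2802]
step 2: x^-=[-3.4804, 1.8734]  P^-=[0.5564 0.1126; 0.1126 0.4702]  H_jac=[-0.9432 0.0000; 0.0000 -0.9546]  S=[0.8049 0.0984; 0.0984 0.7984]  K=[-0.6452 -0.0551; -0.0642 -0.5542]  nu=[2.4977, 1.1680]  x^+=[-5.1562, 1.0657]  P^+=[0.2119 0.0193; 0.0193 0.2146]
step 3: x^-=[-4.8152, 1.0657]  P^-=[0.3862 0.0750; 0.0750 0.4046]  H_jac=[0.1026 0.0000; 0.0000 -0.8751]  S=[0.3141 -0.0097; -0.0097 0.6799]  K=[0.1233 -0.0948; 0.0084 -0.5207]  nu=[1.1953, 1.1961]  x^+=[-4.7812, 0.4529]  P^+=[0.3751 0.0405; 0.0405 0.2202]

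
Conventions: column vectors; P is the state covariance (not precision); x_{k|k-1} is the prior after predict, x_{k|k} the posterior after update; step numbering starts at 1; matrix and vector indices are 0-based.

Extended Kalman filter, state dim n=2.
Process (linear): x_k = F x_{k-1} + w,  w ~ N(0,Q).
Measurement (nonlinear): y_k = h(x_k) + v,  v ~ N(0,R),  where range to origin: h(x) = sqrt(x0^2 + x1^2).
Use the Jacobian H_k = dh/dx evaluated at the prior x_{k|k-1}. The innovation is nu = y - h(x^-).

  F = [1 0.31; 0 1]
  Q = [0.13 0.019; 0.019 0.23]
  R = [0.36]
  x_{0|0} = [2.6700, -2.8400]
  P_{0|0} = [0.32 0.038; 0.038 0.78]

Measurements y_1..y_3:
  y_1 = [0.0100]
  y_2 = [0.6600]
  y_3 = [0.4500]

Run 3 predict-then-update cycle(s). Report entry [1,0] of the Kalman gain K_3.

K[1,0] = -0.4841

step 1: x^-=[1.7896, -2.8400]  P^-=[0.5485 0.2988; 0.2988 1.0100]  H_jac=[0.5331 -0.8460]  S=[0.9693]  K=[0.0409; -0.7172]  nu=[-3.3468]  x^+=[1.6528, -0.4396]  P^+=[0.5469 0.3272; 0.3272 0.5114]
step 2: x^-=[1.5165, -0.4396]  P^-=[0.9289 0.5048; 0.5048 0.7414]  H_jac=[0.9605 -0.2784]  S=[1.0044]  K=[0.7483; 0.2772]  nu=[-0.9189]  x^+=[0.8288, -0.6943]  P^+=[0.3664 0.2964; 0.2964 0.6642]
step 3: x^-=[0.6136, -0.6943]  P^-=[0.7440 0.5213; 0.5213 0.8942]  H_jac=[0.6622 -0.7493]  S=[0.6710]  K=[0.1522; -0.4841]  nu=[-0.4766]  x^+=[0.5411, -0.4636]  P^+=[0.7285 0.5708; 0.5708 0.7370]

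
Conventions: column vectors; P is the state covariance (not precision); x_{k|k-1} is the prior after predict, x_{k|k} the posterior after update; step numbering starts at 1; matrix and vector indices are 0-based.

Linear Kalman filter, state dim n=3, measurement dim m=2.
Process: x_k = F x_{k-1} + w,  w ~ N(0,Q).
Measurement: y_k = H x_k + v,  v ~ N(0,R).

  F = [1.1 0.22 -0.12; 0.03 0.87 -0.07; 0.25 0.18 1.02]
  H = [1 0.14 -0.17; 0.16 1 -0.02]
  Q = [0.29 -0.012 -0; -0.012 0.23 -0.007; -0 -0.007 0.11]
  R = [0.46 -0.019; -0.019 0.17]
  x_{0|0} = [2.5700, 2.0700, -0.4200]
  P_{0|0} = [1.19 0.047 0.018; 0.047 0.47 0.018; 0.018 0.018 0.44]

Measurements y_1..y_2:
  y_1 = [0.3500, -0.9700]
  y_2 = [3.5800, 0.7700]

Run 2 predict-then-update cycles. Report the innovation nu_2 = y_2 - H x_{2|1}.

innov = [3.0579, 1.0670]

step 1: x^-=[3.3328, 1.9074, 0.5867]  P^-=[1.7760 0.1626 0.3272; 0.1626 0.5892 0.0706; 0.3272 0.0706 0.6774]  S=[2.1981 0.4886; 0.4886 0.8520]  K=[0.7773 0.0710; -0.0620 0.7559; 0.0830 0.0808]  nu=[-3.1501, -3.3989]  x^+=[0.6430, -0.4666, 0.0507]  P^+=[0.3899 -0.0621 0.1469; -0.0621 0.1397 0.0016; 0.1469 0.0016 0.6501]
step 2: x^-=[0.5986, -0.3902, 0.1285]  P^-=[0.7089 -0.0389 0.1782; -0.0389 0.3352 -0.0391; 0.1782 -0.0391 0.8853]  S=[1.1314 0.1030; 0.1030 0.5117]  K=[0.5932 0.0194; -0.0465 0.6538; 0.0252 -0.0604]  nu=[3.0579, 1.0670]  x^+=[2.4332, 0.1652, 0.1410]  P^+=[0.3082 -0.0540 0.1656; -0.0540 0.1203 -0.0196; 0.1656 -0.0196 0.8830]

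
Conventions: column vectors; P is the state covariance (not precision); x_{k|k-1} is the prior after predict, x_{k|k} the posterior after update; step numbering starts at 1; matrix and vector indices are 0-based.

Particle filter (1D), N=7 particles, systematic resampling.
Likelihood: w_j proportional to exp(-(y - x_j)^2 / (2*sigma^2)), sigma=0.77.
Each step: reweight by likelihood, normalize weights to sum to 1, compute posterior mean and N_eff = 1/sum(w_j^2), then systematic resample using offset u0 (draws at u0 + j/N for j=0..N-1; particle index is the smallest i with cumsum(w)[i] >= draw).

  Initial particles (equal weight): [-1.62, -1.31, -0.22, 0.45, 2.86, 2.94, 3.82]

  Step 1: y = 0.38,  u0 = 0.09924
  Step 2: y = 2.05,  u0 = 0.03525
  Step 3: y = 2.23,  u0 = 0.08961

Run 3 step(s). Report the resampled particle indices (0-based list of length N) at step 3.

step 1: w=[0.0184, 0.0482, 0.3952, 0.5332, 0.0030, 0.0021, 0.0000]  mean=0.0751  Neff=2.2568  idx=[2, 2, 2, 3, 3, 3, 3]
step 2: w=[0.0259, 0.0259, 0.0259, 0.2306, 0.2306, 0.2306, 0.2306]  mean=0.3980  Neff=4.6581  idx=[1, 3, 4, 4, 5, 5, 6]
step 3: w=[0.0150, 0.1642, 0.1642, 0.1642, 0.1642, 0.1642, 0.1642]  mean=0.4399  Neff=6.1760  idx=[1, 2, 3, 4, 4, 5, 6]

resampled_idx = [1, 2, 3, 4, 4, 5, 6]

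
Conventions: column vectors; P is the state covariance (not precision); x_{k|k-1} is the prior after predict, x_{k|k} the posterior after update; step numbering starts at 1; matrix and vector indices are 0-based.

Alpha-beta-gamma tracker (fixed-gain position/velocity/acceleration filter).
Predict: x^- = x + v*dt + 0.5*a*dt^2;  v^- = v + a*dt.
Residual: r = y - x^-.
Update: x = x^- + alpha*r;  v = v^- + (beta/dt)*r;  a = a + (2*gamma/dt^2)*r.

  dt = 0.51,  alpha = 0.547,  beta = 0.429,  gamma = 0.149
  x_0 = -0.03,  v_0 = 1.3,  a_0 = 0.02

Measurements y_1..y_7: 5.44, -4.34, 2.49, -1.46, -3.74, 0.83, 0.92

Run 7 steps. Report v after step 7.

step 1: x_pred=0.6356  r=4.8044  x^+=3.2636  v^+=5.3515  a^+=5.5245
step 2: x_pred=6.7114  r=-11.0514  x^+=0.6663  v^+=-1.1271  a^+=-7.1372
step 3: x_pred=-0.8368  r=3.3268  x^+=0.9830  v^+=-1.9687  a^+=-3.3257
step 4: x_pred=-0.4536  r=-1.0064  x^+=-1.0041  v^+=-4.5114  a^+=-4.4788
step 5: x_pred=-3.8874  r=0.1474  x^+=-3.8068  v^+=-6.6716  a^+=-4.3099
step 6: x_pred=-7.7698  r=8.5998  x^+=-3.0657  v^+=-1.6357  a^+=5.5429
step 7: x_pred=-3.1791  r=4.0991  x^+=-0.9369  v^+=4.6392  a^+=10.2393

v_post = 4.6392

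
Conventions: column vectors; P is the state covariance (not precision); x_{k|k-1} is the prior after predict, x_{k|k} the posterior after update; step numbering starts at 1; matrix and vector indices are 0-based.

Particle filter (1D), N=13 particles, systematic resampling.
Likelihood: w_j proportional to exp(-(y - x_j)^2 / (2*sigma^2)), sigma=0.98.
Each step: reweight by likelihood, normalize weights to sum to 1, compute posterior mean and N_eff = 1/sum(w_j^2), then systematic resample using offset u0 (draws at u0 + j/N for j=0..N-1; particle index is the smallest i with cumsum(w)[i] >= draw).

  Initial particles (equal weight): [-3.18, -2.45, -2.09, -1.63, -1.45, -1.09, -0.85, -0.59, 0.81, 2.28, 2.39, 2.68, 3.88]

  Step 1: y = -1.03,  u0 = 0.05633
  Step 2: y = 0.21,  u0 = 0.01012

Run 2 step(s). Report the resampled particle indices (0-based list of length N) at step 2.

resampled_idx = [1, 4, 5, 6, 7, 8, 9, 9, 10, 11, 11, 12, 12]

step 1: w=[0.0155, 0.0603, 0.0960, 0.1429, 0.1572, 0.1720, 0.1695, 0.1558, 0.0296, 0.0006, 0.0004, 0.0001, 0.0000]  mean=-1.2557  Neff=7.0566  idx=[1, 2, 3, 3, 4, 4, 5, 5, 6, 6, 7, 7, 8]
step 2: w=[0.0049, 0.0124, 0.0335, 0.0335, 0.0466, 0.0466, 0.0811, 0.0811, 0.1089, 0.1089, 0.1401, 0.1401, 0.1621]  mean=-0.6785  Neff=9.1580  idx=[1, 4, 5, 6, 7, 8, 9, 9, 10, 11, 11, 12, 12]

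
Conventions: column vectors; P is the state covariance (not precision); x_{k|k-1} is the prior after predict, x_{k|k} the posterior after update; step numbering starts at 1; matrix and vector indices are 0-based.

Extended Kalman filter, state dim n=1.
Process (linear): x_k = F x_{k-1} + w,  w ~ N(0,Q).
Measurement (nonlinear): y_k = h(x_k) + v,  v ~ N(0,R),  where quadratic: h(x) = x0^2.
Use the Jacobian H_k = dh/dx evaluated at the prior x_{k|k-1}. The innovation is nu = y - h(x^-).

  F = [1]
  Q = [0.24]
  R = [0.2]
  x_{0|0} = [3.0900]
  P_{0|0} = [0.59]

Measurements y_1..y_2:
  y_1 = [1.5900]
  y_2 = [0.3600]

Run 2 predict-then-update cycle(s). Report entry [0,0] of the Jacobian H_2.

step 1: x^-=[3.0900]  P^-=[0.8300]  H_jac=[6.1800]  S=[31.8997]  K=[0.1608]  nu=[-7.9581]  x^+=[1.8104]  P^+=[0.0052]
step 2: x^-=[1.8104]  P^-=[0.2452]  H_jac=[3.6207]  S=[3.4145]  K=[0.2600]  nu=[-2.9174]  x^+=[1.0518]  P^+=[0.0144]

H_jac[0,0] = 3.6207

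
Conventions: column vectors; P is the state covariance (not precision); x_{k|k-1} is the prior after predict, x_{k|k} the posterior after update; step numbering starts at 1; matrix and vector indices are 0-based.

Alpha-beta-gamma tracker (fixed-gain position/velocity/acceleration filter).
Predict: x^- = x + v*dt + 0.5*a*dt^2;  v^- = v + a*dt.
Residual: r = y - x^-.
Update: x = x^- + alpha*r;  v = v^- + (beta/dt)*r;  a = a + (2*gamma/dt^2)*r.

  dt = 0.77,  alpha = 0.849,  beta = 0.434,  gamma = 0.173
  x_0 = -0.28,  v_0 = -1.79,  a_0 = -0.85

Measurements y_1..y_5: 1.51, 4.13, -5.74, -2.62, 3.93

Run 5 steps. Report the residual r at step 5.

resid = 9.8808

step 1: x_pred=-1.9103  r=3.4203  x^+=0.9935  v^+=-0.5167  a^+=1.1460
step 2: x_pred=0.9354  r=3.1946  x^+=3.6476  v^+=2.1663  a^+=3.0103
step 3: x_pred=6.2081  r=-11.9481  x^+=-3.9358  v^+=-2.2502  a^+=-3.9623
step 4: x_pred=-6.8431  r=4.2231  x^+=-3.2577  v^+=-2.9208  a^+=-1.4978
step 5: x_pred=-5.9508  r=9.8808  x^+=2.4380  v^+=1.4950  a^+=4.2683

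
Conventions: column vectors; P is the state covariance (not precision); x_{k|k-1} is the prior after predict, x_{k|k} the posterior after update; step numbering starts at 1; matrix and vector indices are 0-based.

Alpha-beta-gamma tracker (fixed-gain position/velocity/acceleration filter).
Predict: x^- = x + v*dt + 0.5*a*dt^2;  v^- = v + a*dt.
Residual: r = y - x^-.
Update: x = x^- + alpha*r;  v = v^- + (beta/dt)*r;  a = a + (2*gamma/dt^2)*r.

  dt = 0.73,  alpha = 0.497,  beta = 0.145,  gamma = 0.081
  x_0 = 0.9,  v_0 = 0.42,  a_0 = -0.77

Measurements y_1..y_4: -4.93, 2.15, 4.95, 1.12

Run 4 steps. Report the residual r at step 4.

step 1: x_pred=1.0014  r=-5.9314  x^+=-1.9465  v^+=-1.3203  a^+=-2.5731
step 2: x_pred=-3.5959  r=5.7459  x^+=-0.7402  v^+=-2.0573  a^+=-0.8264
step 3: x_pred=-2.4622  r=7.4122  x^+=1.2216  v^+=-1.1883  a^+=1.4269
step 4: x_pred=0.7344  r=0.3856  x^+=0.9260  v^+=-0.0701  a^+=1.5441

resid = 0.3856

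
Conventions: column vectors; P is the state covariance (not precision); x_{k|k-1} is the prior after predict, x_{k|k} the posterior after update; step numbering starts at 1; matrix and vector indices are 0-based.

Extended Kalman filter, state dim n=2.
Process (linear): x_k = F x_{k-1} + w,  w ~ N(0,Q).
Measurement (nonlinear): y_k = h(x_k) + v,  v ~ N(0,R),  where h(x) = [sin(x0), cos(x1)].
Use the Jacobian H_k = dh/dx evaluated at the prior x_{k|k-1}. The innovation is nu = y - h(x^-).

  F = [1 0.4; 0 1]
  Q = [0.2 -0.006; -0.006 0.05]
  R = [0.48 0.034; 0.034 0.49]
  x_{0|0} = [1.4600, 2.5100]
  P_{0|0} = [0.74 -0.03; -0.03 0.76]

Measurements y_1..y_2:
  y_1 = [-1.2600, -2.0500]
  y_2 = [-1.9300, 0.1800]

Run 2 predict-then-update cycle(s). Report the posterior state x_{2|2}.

x_post = [4.7116, 3.5696]

step 1: x^-=[2.4640, 2.5100]  P^-=[1.0376 0.2680; 0.2680 0.8100]  H_jac=[-0.7791 0.0000; 0.0000 -0.5904]  S=[1.1098 0.1573; 0.1573 0.7724]  K=[-0.7202 -0.0582; -0.1034 -0.5981]  nu=[-1.8869, -1.2429]  x^+=[3.8952, 3.4485]  P^+=[0.4462 0.0898; 0.0898 0.5024]
step 2: x^-=[5.2746, 3.4485]  P^-=[0.7984 0.2847; 0.2847 0.5524]  H_jac=[0.5331 0.0000; 0.0000 0.3021]  S=[0.7069 0.0799; 0.0799 0.5404]  K=[0.5941 0.0714; 0.1829 0.2818]  nu=[-1.0839, 1.1333]  x^+=[4.7116, 3.5696]  P^+=[0.5394 0.1827; 0.1827 0.4776]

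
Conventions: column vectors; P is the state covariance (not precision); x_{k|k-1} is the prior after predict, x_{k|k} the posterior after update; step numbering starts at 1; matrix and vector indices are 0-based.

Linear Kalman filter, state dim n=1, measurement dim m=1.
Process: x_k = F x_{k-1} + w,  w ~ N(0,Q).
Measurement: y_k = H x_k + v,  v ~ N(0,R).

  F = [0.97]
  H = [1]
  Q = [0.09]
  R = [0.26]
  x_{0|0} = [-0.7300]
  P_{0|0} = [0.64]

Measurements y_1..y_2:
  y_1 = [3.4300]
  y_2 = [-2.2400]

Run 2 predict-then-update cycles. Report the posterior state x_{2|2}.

x_post = [-0.0377]

step 1: x^-=[-0.7081]  P^-=[0.6922]  S=[0.9522]  K=[0.7269]  nu=[4.1381]  x^+=[2.3001]  P^+=[0.1890]
step 2: x^-=[2.2311]  P^-=[0.2678]  S=[0.5278]  K=[0.5074]  nu=[-4.4711]  x^+=[-0.0377]  P^+=[0.1319]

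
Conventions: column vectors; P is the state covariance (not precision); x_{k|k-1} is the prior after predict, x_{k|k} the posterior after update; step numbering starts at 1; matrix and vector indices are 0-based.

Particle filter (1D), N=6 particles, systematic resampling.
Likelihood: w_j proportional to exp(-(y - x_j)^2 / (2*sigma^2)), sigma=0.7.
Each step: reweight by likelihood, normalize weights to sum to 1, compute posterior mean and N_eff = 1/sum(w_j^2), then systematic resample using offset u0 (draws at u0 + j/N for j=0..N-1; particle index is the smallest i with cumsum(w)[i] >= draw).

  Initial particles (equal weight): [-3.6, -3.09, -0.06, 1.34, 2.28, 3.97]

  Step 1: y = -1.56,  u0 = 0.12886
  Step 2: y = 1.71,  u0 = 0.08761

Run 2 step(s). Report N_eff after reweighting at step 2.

N_eff = 3.0000

step 1: w=[0.0692, 0.4434, 0.4865, 0.0009, 0.0000, 0.0000]  mean=-1.6471  Neff=2.2826  idx=[1, 1, 1, 2, 2, 2]
step 2: w=[0.0000, 0.0000, 0.0000, 0.3333, 0.3333, 0.3333]  mean=-0.0600  Neff=3.0000  idx=[3, 3, 4, 4, 5, 5]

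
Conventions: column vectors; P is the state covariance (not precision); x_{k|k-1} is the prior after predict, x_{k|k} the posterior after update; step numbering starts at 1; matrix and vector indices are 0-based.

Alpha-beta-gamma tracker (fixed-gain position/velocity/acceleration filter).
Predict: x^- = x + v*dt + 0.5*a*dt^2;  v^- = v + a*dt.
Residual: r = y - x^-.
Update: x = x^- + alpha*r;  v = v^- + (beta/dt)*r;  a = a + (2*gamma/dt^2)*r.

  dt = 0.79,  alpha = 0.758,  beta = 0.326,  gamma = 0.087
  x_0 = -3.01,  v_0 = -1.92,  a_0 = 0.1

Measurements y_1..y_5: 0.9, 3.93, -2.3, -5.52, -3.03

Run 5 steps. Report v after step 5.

step 1: x_pred=-4.4956  r=5.3956  x^+=-0.4057  v^+=0.3855  a^+=1.6043
step 2: x_pred=0.3995  r=3.5305  x^+=3.0756  v^+=3.1098  a^+=2.5886
step 3: x_pred=6.3402  r=-8.6402  x^+=-0.2091  v^+=1.5894  a^+=0.1797
step 4: x_pred=1.1026  r=-6.6226  x^+=-3.9173  v^+=-1.0015  a^+=-1.6667
step 5: x_pred=-5.2286  r=2.1986  x^+=-3.5621  v^+=-1.4109  a^+=-1.0537

v_post = -1.4109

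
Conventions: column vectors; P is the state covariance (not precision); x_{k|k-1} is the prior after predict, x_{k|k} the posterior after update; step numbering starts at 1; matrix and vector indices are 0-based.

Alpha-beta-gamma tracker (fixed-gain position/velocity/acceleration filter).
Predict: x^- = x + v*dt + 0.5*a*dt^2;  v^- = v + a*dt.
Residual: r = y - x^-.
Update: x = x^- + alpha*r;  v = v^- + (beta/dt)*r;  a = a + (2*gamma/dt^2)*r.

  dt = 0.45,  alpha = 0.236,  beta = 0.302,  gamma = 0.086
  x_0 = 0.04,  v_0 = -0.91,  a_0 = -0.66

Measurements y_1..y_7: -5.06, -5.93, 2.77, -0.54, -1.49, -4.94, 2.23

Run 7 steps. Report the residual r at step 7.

step 1: x_pred=-0.4363  r=-4.6237  x^+=-1.5275  v^+=-4.3100  a^+=-4.5873
step 2: x_pred=-3.9315  r=-1.9985  x^+=-4.4031  v^+=-7.7155  a^+=-6.2848
step 3: x_pred=-8.5114  r=11.2814  x^+=-5.8490  v^+=-2.9726  a^+=3.2975
step 4: x_pred=-6.8528  r=6.3128  x^+=-5.3630  v^+=2.7479  a^+=8.6595
step 5: x_pred=-3.2497  r=1.7597  x^+=-2.8344  v^+=7.8256  a^+=10.1541
step 6: x_pred=1.7152  r=-6.6552  x^+=0.1446  v^+=7.9285  a^+=4.5012
step 7: x_pred=4.1682  r=-1.9382  x^+=3.7108  v^+=8.6533  a^+=2.8550

resid = -1.9382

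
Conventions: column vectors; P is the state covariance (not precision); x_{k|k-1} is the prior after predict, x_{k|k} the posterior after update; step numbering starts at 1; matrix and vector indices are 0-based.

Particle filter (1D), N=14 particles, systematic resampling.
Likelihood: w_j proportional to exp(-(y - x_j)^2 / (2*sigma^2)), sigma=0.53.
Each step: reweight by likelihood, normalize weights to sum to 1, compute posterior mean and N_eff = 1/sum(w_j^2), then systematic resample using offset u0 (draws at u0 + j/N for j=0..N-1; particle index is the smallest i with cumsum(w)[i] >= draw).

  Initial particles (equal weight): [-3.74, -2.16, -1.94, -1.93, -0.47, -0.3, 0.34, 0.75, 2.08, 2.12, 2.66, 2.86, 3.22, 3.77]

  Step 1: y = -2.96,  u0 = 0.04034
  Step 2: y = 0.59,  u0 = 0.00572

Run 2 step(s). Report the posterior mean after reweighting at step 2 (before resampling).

step 1: w=[0.3502, 0.3310, 0.1623, 0.1565, 0.0000, 0.0000, 0.0000, 0.0000, 0.0000, 0.0000, 0.0000, 0.0000, 0.0000, 0.0000]  mean=-2.6415  Neff=3.5333  idx=[0, 0, 0, 0, 0, 1, 1, 1, 1, 2, 2, 2, 3, 3]
step 2: w=[0.0000, 0.0000, 0.0000, 0.0000, 0.0000, 0.0222, 0.0222, 0.0222, 0.0222, 0.1756, 0.1756, 0.1756, 0.1921, 0.1921]  mean=-1.9557  Neff=5.9404  idx=[5, 8, 9, 9, 10, 10, 10, 11, 11, 12, 12, 12, 13, 13]

post_mean = -1.9557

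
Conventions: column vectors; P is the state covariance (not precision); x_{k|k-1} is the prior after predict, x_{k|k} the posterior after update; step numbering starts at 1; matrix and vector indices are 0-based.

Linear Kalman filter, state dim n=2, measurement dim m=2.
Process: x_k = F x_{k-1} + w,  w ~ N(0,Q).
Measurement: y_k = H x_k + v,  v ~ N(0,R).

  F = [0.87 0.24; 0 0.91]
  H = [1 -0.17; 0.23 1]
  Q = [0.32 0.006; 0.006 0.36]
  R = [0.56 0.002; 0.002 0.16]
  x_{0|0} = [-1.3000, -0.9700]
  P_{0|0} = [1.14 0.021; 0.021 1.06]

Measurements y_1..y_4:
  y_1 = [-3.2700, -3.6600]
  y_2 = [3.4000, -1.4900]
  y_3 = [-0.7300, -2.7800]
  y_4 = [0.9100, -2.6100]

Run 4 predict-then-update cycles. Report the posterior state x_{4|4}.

step 1: x^-=[-1.3638, -0.8827]  P^-=[1.2527 0.2541; 0.2541 1.2378]  S=[1.7621 0.3239; 0.3239 1.5810]  K=[0.6478 0.2103; -0.1308 0.8467]  nu=[-2.0563, -2.4636]  x^+=[-3.2138, -2.6997]  P^+=[0.3552 -0.0468; -0.0468 0.1460]
step 2: x^-=[-3.4439, -2.4567]  P^-=[0.5777 0.0009; 0.0009 0.4809]  S=[1.1513 0.0540; 0.0540 0.6718]  K=[0.4942 0.1594; -0.1042 0.7244]  nu=[6.4263, 1.7588]  x^+=[0.0123, -1.8522]  P^+=[0.2710 -0.0358; -0.0358 0.1239]
step 3: x^-=[-0.4339, -1.6855]  P^-=[0.5173 0.0047; 0.0047 0.4626]  S=[1.0891 0.0468; 0.0468 0.6522]  K=[0.4675 0.1561; -0.0988 0.7181]  nu=[-0.5827, -0.9947]  x^+=[-0.8615, -2.3423]  P^+=[0.2565 -0.0331; -0.0331 0.1223]
step 4: x^-=[-1.3117, -2.1315]  P^-=[0.5074 0.0065; 0.0065 0.4613]  S=[1.0785 0.0465; 0.0465 0.6511]  K=[0.4627 0.1562; -0.0976 0.7177]  nu=[1.8593, -0.1768]  x^+=[-0.4790, -2.4399]  P^+=[0.2539 -0.0325; -0.0325 0.1221]

x_post = [-0.4790, -2.4399]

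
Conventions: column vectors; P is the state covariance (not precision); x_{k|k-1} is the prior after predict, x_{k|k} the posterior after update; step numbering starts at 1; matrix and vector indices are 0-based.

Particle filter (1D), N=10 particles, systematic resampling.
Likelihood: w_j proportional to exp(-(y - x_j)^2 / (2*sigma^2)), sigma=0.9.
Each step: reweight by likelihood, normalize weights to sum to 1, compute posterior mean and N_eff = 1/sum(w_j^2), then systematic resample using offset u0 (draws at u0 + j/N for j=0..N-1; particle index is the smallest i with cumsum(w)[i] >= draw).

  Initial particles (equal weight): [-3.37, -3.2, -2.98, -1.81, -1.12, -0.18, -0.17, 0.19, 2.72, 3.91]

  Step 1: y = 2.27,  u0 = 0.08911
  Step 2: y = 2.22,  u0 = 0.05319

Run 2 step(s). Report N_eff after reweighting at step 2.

step 1: w=[0.0000, 0.0000, 0.0000, 0.0000, 0.0007, 0.0206, 0.0213, 0.0580, 0.7400, 0.1594]  mean=2.6388  Neff=1.7325  idx=[7, 8, 8, 8, 8, 8, 8, 8, 9, 9]
step 2: w=[0.0122, 0.1335, 0.1335, 0.1335, 0.1335, 0.1335, 0.1335, 0.1335, 0.0267, 0.0267]  mean=2.7526  Neff=7.9184  idx=[1, 2, 2, 3, 4, 5, 5, 6, 7, 8]

N_eff = 7.9184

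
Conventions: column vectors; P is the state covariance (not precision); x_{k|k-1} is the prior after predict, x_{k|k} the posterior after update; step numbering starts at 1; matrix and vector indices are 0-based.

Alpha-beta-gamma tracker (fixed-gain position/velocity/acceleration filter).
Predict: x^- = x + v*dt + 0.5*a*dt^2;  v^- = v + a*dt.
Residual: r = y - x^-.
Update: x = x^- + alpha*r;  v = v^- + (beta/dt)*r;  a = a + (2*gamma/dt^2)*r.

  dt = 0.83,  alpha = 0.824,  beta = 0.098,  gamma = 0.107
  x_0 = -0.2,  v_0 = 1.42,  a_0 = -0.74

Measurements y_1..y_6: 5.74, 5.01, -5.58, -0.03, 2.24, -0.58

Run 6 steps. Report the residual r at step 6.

resid = 0.7489

step 1: x_pred=0.7237  r=5.0163  x^+=4.8571  v^+=1.3981  a^+=0.8183
step 2: x_pred=6.2994  r=-1.2894  x^+=5.2369  v^+=1.9250  a^+=0.4177
step 3: x_pred=6.9786  r=-12.5586  x^+=-3.3697  v^+=0.7889  a^+=-3.4835
step 4: x_pred=-3.9148  r=3.8848  x^+=-0.7137  v^+=-1.6437  a^+=-2.2767
step 5: x_pred=-2.8622  r=5.1022  x^+=1.3420  v^+=-2.9309  a^+=-0.6917
step 6: x_pred=-1.3289  r=0.7489  x^+=-0.7118  v^+=-3.4167  a^+=-0.4591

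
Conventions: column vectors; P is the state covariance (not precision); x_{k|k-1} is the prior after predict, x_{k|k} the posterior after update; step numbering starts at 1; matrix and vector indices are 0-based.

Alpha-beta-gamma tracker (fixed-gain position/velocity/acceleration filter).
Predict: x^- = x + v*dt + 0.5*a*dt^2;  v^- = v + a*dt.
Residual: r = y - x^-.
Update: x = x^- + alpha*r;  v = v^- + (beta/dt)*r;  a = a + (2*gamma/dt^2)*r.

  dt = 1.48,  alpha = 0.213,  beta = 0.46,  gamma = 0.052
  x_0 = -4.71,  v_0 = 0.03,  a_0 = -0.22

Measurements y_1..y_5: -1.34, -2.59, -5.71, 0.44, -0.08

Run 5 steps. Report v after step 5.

step 1: x_pred=-4.9065  r=3.5665  x^+=-4.1469  v^+=0.8129  a^+=-0.0507
step 2: x_pred=-2.9992  r=0.4092  x^+=-2.9121  v^+=0.8651  a^+=-0.0312
step 3: x_pred=-1.6659  r=-4.0441  x^+=-2.5273  v^+=-0.4380  a^+=-0.2232
step 4: x_pred=-3.4201  r=3.8601  x^+=-2.5979  v^+=0.4313  a^+=-0.0400
step 5: x_pred=-2.0033  r=1.9233  x^+=-1.5937  v^+=0.9699  a^+=0.0513

v_post = 0.9699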